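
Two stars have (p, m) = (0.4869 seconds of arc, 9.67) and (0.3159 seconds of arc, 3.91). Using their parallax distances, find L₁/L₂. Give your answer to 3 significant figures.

L₁/L₂ = 0.00209

d₁ = 1/p₁ = 1/0.4869″ = 2.0538 pc; d₂ = 1/p₂ = 1/0.3159″ = 3.1656 pc.
M₁ = m₁ − 5 log₁₀ d₁ + 5 = 9.67 − 1.5628 + 5 = 13.1072.
M₂ = 3.91 − 2.5023 + 5 = 6.4077.
L₁/L₂ = 10^(0.4(M₂ − M₁)) = 10^(0.4 × (-6.6995)) = 10^(-2.67980) = 0.0020903.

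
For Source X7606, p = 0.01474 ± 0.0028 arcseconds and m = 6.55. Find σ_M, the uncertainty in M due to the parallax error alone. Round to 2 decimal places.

M = m − 5 log₁₀ d + 5 = m + 5 log₁₀ p + 5, so ∂M/∂p = 5/(p ln 10).
σ_M = (5/ln 10) · (σ_p/p) = 2.1715 × 0.0028/0.01474 = 2.1715 × 0.18996 = 0.4125.

σ_M = 0.41 mag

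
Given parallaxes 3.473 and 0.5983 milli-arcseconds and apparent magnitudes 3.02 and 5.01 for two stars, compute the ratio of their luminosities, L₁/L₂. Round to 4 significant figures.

L₁/L₂ = 0.1855

d₁ = 1/p₁ = 1/0.003473″ = 287.94 pc; d₂ = 1/p₂ = 1/0.0005983″ = 1671.4 pc.
M₁ = m₁ − 5 log₁₀ d₁ + 5 = 3.02 − 12.2965 + 5 = -4.2765.
M₂ = 5.01 − 16.1154 + 5 = -6.1054.
L₁/L₂ = 10^(0.4(M₂ − M₁)) = 10^(0.4 × (-1.8289)) = 10^(-0.73156) = 0.18554.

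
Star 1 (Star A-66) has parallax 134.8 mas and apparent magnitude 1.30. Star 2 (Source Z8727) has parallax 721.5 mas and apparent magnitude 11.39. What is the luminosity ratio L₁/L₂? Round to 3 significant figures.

d₁ = 1/p₁ = 1/0.1348″ = 7.4184 pc; d₂ = 1/p₂ = 1/0.7215″ = 1.386 pc.
M₁ = m₁ − 5 log₁₀ d₁ + 5 = 1.30 − 4.3516 + 5 = 1.9484.
M₂ = 11.39 − 0.7088 + 5 = 15.6812.
L₁/L₂ = 10^(0.4(M₂ − M₁)) = 10^(0.4 × 13.7328) = 10^5.49312 = 3.1126 × 10^5.

L₁/L₂ = 311000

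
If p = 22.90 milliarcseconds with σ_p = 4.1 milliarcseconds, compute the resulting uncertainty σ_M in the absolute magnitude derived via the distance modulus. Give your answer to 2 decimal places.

M = m − 5 log₁₀ d + 5 = m + 5 log₁₀ p + 5, so ∂M/∂p = 5/(p ln 10).
σ_M = (5/ln 10) · (σ_p/p) = 2.1715 × 4.1/22.90 = 2.1715 × 0.17904 = 0.38879.

σ_M = 0.39 mag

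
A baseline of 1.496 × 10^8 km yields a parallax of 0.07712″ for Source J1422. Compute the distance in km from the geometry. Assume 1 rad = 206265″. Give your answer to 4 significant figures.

4.001 × 10^14 km

θ = 0.07712″ = 0.07712/206265 = 3.7389 × 10^-7 rad.
d = B/θ = (1.496 × 10^8) / (3.7389 × 10^-7) = 4.0012 × 10^14 km.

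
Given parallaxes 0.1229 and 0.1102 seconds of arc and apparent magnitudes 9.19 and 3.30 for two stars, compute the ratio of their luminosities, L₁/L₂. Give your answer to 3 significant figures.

d₁ = 1/p₁ = 1/0.1229″ = 8.1367 pc; d₂ = 1/p₂ = 1/0.1102″ = 9.0744 pc.
M₁ = m₁ − 5 log₁₀ d₁ + 5 = 9.19 − 4.5522 + 5 = 9.6378.
M₂ = 3.30 − 4.7891 + 5 = 3.5109.
L₁/L₂ = 10^(0.4(M₂ − M₁)) = 10^(0.4 × (-6.1269)) = 10^(-2.45076) = 0.0035419.

L₁/L₂ = 0.00354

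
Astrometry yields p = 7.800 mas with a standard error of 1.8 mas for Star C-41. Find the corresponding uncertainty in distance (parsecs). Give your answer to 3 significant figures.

29.6 pc

d = 1/p, so σ_d = σ_p / p².
σ_d = 0.00180 / (0.007800)² = 0.00180 / 0.00006084 = 29.586 pc.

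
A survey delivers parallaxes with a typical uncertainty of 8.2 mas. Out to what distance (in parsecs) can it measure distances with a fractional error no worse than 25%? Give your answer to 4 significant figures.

σ_d/d = σ_p/p, so the condition is σ_p/p ≤ 0.25, i.e. p ≥ σ_p/0.25.
p_min = 8.2/0.25 = 32.8 mas = 0.0328 arcsec.
d_max = 1/p_min = 1/0.0328 = 30.488 pc.

30.49 pc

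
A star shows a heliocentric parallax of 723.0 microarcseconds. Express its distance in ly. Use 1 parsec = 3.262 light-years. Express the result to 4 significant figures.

p = 723.0 microarcseconds = 0.0007230 arcsec.
d = 1/p = 1/0.0007230 = 1383.1 pc.
In light-years: 1383.1 × 3.262 = 4511.7 ly.

4512 ly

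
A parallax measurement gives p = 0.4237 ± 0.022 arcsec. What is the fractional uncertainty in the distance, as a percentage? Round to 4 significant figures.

5.192%

For d = 1/p, |σ_d/d| = |σ_p/p|.
σ_p/p = 0.022 / 0.4237 = 0.051924 = 5.1924%.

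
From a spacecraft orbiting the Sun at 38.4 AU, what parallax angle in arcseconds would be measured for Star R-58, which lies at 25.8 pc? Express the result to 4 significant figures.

1.488 arcsec

p (arcsec) = B (AU) / d (pc).
p = 38.4 / 25.8 = 1.4884 arcsec.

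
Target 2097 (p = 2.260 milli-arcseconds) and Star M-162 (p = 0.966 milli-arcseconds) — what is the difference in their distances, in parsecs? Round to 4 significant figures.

d_A = 1/0.002260″ = 442.48 pc; d_B = 1/0.0009660″ = 1035.2 pc.
|d_B − d_A| = |1035.2 − 442.48| = 592.72 pc.

592.7 pc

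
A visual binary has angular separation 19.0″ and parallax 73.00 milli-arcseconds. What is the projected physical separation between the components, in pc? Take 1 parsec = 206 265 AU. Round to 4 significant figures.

d = 1/p = 1/0.07300″ = 13.699 pc.
At distance d (pc), an angle of θ arcsec spans θ·d AU: s = 19.0 × 13.699 = 260.28 AU.
= 260.28 / 206265 = 0.0012619 pc.

0.001262 pc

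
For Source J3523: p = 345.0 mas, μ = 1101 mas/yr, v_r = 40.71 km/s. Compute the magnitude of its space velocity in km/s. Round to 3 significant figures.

43.4 km/s

d = 1/p = 1/0.3450″ = 2.8986 pc.
μ = 1101 mas/yr = 1.101 ″/yr.
v_t = 4.740 μ d = 4.740 × 1.101 × 2.8986 = 15.127 km/s.
v = √(v_r² + v_t²) = √(40.71² + 15.127²) = √1886.13 = 43.43 km/s.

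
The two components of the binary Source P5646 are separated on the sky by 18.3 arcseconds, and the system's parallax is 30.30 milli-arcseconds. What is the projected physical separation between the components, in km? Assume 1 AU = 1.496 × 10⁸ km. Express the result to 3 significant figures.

9.04 × 10^10 km

d = 1/p = 1/0.03030″ = 33.003 pc.
At distance d (pc), an angle of θ arcsec spans θ·d AU: s = 18.3 × 33.003 = 603.95 AU.
= 603.95 × 1.496 × 10⁸ km = 9.0351 × 10^10 km.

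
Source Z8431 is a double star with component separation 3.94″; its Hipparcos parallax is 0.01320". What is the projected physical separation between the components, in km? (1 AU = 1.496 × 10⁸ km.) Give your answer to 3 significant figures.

4.47 × 10^10 km

d = 1/p = 1/0.01320″ = 75.758 pc.
At distance d (pc), an angle of θ arcsec spans θ·d AU: s = 3.94 × 75.758 = 298.49 AU.
= 298.49 × 1.496 × 10⁸ km = 4.4654 × 10^10 km.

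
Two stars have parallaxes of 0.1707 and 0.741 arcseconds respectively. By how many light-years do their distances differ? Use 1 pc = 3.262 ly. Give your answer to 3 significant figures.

d_A = 1/0.1707″ = 5.8582 pc; d_B = 1/0.7410″ = 1.3495 pc.
|d_B − d_A| = |1.3495 − 5.8582| = 4.5087 pc = 4.5087 × 3.262 ly = 14.707 ly.

14.7 ly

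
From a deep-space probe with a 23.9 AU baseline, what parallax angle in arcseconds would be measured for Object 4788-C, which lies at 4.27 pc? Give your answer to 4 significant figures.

p (arcsec) = B (AU) / d (pc).
p = 23.9 / 4.27 = 5.5972 arcsec.

5.597 arcsec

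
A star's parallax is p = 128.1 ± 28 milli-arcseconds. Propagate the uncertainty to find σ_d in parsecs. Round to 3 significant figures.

d = 1/p, so σ_d = σ_p / p².
σ_d = 0.0280 / (0.1281)² = 0.0280 / 0.01641 = 1.7063 pc.

1.71 pc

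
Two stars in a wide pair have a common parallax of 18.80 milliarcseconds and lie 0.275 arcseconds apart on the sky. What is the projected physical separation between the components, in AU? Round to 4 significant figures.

14.63 AU

d = 1/p = 1/0.01880″ = 53.191 pc.
At distance d (pc), an angle of θ arcsec spans θ·d AU: s = 0.275 × 53.191 = 14.628 AU.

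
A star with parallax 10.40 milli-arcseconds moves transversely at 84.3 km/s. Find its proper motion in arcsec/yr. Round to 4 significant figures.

d = 1/p = 1/0.01040″ = 96.154 pc.
μ = v_t / (4.74 d) = 84.3 / (4.74 × 96.154) = 84.3 / 455.77 = 0.18496 ″/yr.

0.1850 arcsec/yr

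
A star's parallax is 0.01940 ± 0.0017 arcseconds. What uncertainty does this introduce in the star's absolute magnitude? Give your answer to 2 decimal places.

M = m − 5 log₁₀ d + 5 = m + 5 log₁₀ p + 5, so ∂M/∂p = 5/(p ln 10).
σ_M = (5/ln 10) · (σ_p/p) = 2.1715 × 0.0017/0.01940 = 2.1715 × 0.087629 = 0.19029.

σ_M = 0.19 mag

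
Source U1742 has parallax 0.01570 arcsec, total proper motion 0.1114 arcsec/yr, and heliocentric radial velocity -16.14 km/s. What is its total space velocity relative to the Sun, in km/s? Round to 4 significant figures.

d = 1/p = 1/0.01570″ = 63.694 pc.
v_t = 4.740 μ d = 4.740 × 0.1114 × 63.694 = 33.633 km/s.
v = √(v_r² + v_t²) = √((-16.14)² + 33.633²) = √1391.68 = 37.305 km/s.

37.31 km/s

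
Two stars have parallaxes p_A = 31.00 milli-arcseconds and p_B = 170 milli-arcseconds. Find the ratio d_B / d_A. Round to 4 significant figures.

Since d = 1/p, d_B/d_A = p_A/p_B.
= 31.00 / 170 = 0.18235.

0.1824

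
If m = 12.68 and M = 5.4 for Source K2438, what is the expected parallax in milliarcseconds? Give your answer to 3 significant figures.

3.50 mas

m − M = 12.68 − 5.4 = 7.28.
d = 10^((m−M)/5 + 1) = 10^2.456 = 285.76 pc.
p = 1/d = 1/285.76 = 0.0034994 arcsec = 3.4994 mas.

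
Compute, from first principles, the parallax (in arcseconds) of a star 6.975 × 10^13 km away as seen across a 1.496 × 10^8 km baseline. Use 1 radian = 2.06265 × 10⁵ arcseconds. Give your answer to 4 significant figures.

0.4424 arcsec

θ ≈ B/d = (1.496 × 10^8) / (6.975 × 10^13) = 2.1448 × 10^-6 rad.
In arcseconds: 2.1448 × 10^-6 × 206265 = 0.4424″.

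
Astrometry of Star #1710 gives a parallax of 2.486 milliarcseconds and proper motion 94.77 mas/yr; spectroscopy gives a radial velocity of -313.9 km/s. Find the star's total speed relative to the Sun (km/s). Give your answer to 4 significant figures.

362.2 km/s

d = 1/p = 1/0.002486″ = 402.25 pc.
μ = 94.77 mas/yr = 0.09477 ″/yr.
v_t = 4.740 μ d = 4.740 × 0.09477 × 402.25 = 180.69 km/s.
v = √(v_r² + v_t²) = √((-313.9)² + 180.69²) = √131182 = 362.19 km/s.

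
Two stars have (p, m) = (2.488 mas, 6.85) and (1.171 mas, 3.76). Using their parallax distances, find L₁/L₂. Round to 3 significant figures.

L₁/L₂ = 0.0129

d₁ = 1/p₁ = 1/0.002488″ = 401.93 pc; d₂ = 1/p₂ = 1/0.001171″ = 853.97 pc.
M₁ = m₁ − 5 log₁₀ d₁ + 5 = 6.85 − 13.0208 + 5 = -1.1708.
M₂ = 3.76 − 14.6572 + 5 = -5.8972.
L₁/L₂ = 10^(0.4(M₂ − M₁)) = 10^(0.4 × (-4.7264)) = 10^(-1.89056) = 0.012866.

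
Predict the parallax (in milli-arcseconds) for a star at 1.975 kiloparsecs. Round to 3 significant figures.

d = 1.975 kpc = 1975 pc.
p = 1/d = 1/1975 = 0.00050633 arcsec.
= 0.00050633 × 1000 = 0.50633 mas.

0.506 mas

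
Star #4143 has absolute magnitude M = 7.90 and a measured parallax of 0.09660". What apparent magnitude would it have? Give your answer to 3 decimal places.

d = 1/p = 1/0.09660″ = 10.352 pc.
m − M = 5 log₁₀ d − 5 = 5 log₁₀(10.352) − 5 = 5.0751 − 5 = 0.0751.
m = M + (m − M) = 7.90 + 0.0751 = 7.975.

m = 7.975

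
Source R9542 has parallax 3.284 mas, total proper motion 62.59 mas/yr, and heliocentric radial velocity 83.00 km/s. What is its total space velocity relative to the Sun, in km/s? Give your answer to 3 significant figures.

123 km/s

d = 1/p = 1/0.003284″ = 304.51 pc.
μ = 62.59 mas/yr = 0.06259 ″/yr.
v_t = 4.740 μ d = 4.740 × 0.06259 × 304.51 = 90.341 km/s.
v = √(v_r² + v_t²) = √(83.00² + 90.341²) = √15050.5 = 122.68 km/s.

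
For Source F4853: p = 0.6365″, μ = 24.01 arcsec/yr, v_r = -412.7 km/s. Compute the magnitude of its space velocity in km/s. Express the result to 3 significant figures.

450 km/s

d = 1/p = 1/0.6365″ = 1.5711 pc.
v_t = 4.740 μ d = 4.740 × 24.01 × 1.5711 = 178.8 km/s.
v = √(v_r² + v_t²) = √((-412.7)² + 178.8²) = √202291 = 449.77 km/s.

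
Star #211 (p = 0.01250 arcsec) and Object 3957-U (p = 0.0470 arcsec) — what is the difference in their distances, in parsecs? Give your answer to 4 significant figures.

d_A = 1/0.01250″ = 80 pc; d_B = 1/0.04700″ = 21.277 pc.
|d_B − d_A| = |21.277 − 80| = 58.723 pc.

58.72 pc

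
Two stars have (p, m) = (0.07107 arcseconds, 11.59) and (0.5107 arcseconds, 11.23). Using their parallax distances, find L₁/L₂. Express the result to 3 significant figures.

L₁/L₂ = 37.1

d₁ = 1/p₁ = 1/0.07107″ = 14.071 pc; d₂ = 1/p₂ = 1/0.5107″ = 1.9581 pc.
M₁ = m₁ − 5 log₁₀ d₁ + 5 = 11.59 − 5.7416 + 5 = 10.8484.
M₂ = 11.23 − 1.4592 + 5 = 14.7708.
L₁/L₂ = 10^(0.4(M₂ − M₁)) = 10^(0.4 × 3.9224) = 10^1.56896 = 37.065.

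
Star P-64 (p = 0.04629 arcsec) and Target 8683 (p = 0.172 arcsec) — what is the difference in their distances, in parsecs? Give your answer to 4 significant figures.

d_A = 1/0.04629″ = 21.603 pc; d_B = 1/0.1720″ = 5.814 pc.
|d_B − d_A| = |5.814 − 21.603| = 15.789 pc.

15.79 pc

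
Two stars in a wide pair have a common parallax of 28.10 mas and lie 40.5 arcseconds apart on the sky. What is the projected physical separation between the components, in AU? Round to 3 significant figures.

d = 1/p = 1/0.02810″ = 35.587 pc.
At distance d (pc), an angle of θ arcsec spans θ·d AU: s = 40.5 × 35.587 = 1441.3 AU.

1440 AU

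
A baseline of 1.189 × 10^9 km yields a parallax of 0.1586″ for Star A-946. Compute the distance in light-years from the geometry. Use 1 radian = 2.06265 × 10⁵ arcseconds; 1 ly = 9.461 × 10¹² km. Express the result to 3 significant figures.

163 ly

θ = 0.1586″ = 0.1586/206265 = 7.6891 × 10^-7 rad.
d = B/θ = (1.189 × 10^9) / (7.6891 × 10^-7) = 1.5463 × 10^15 km = (1.5463 × 10^15) / (9.461 × 10^12) ly = 163.44 ly.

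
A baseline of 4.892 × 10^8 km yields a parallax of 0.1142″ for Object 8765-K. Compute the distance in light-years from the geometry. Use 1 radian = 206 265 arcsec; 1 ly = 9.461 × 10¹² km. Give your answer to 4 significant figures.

θ = 0.1142″ = 0.1142/206265 = 5.5366 × 10^-7 rad.
d = B/θ = (4.892 × 10^8) / (5.5366 × 10^-7) = 8.8357 × 10^14 km = (8.8357 × 10^14) / (9.461 × 10^12) ly = 93.391 ly.

93.39 ly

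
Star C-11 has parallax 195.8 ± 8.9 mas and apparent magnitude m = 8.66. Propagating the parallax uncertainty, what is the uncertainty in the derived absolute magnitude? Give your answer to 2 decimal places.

σ_M = 0.10 mag

M = m − 5 log₁₀ d + 5 = m + 5 log₁₀ p + 5, so ∂M/∂p = 5/(p ln 10).
σ_M = (5/ln 10) · (σ_p/p) = 2.1715 × 8.9/195.8 = 2.1715 × 0.045455 = 0.098706.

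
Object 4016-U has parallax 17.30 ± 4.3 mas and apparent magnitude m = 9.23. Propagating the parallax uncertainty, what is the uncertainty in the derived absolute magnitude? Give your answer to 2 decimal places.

M = m − 5 log₁₀ d + 5 = m + 5 log₁₀ p + 5, so ∂M/∂p = 5/(p ln 10).
σ_M = (5/ln 10) · (σ_p/p) = 2.1715 × 4.3/17.30 = 2.1715 × 0.24855 = 0.53973.

σ_M = 0.54 mag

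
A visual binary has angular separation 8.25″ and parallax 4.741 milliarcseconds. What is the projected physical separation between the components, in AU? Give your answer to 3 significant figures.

1740 AU

d = 1/p = 1/0.004741″ = 210.93 pc.
At distance d (pc), an angle of θ arcsec spans θ·d AU: s = 8.25 × 210.93 = 1740.2 AU.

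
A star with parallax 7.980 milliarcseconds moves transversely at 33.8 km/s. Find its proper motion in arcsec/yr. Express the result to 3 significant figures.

0.0569 arcsec/yr

d = 1/p = 1/0.007980″ = 125.31 pc.
μ = v_t / (4.74 d) = 33.8 / (4.74 × 125.31) = 33.8 / 593.97 = 0.056905 ″/yr.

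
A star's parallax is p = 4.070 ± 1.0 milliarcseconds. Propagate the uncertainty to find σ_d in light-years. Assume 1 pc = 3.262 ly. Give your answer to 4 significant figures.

196.9 ly

d = 1/p, so σ_d = σ_p / p².
σ_d = 0.00100 / (0.004070)² = 0.00100 / 0.000016565 = 60.368 pc = 60.368 × 3.262 ly = 196.92 ly.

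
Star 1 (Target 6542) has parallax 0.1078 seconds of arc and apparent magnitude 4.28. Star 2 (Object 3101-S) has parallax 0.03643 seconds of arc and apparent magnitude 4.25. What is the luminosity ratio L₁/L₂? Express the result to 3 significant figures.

d₁ = 1/p₁ = 1/0.1078″ = 9.2764 pc; d₂ = 1/p₂ = 1/0.03643″ = 27.45 pc.
M₁ = m₁ − 5 log₁₀ d₁ + 5 = 4.28 − 4.8369 + 5 = 4.4431.
M₂ = 4.25 − 7.1927 + 5 = 2.0573.
L₁/L₂ = 10^(0.4(M₂ − M₁)) = 10^(0.4 × (-2.3858)) = 10^(-0.95432) = 0.11109.

L₁/L₂ = 0.111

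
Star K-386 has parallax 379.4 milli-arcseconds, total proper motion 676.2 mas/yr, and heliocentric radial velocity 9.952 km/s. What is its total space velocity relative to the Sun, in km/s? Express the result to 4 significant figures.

13.05 km/s

d = 1/p = 1/0.3794″ = 2.6357 pc.
μ = 676.2 mas/yr = 0.6762 ″/yr.
v_t = 4.740 μ d = 4.740 × 0.6762 × 2.6357 = 8.4479 km/s.
v = √(v_r² + v_t²) = √(9.952² + 8.4479²) = √170.409 = 13.054 km/s.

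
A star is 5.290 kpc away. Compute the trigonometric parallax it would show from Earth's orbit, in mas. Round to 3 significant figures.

d = 5.290 kpc = 5290 pc.
p = 1/d = 1/5290 = 0.00018904 arcsec.
= 0.00018904 × 1000 = 0.18904 mas.

0.189 mas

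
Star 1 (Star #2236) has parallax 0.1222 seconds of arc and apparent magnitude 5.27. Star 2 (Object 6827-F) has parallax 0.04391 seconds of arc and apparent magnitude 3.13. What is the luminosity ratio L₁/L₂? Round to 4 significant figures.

d₁ = 1/p₁ = 1/0.1222″ = 8.1833 pc; d₂ = 1/p₂ = 1/0.04391″ = 22.774 pc.
M₁ = m₁ − 5 log₁₀ d₁ + 5 = 5.27 − 4.5646 + 5 = 5.7054.
M₂ = 3.13 − 6.7872 + 5 = 1.3428.
L₁/L₂ = 10^(0.4(M₂ − M₁)) = 10^(0.4 × (-4.3626)) = 10^(-1.74504) = 0.017987.

L₁/L₂ = 0.01799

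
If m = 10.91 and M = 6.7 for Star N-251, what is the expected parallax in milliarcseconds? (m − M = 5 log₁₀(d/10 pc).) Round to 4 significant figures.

m − M = 10.91 − 6.7 = 4.21.
d = 10^((m−M)/5 + 1) = 10^1.842 = 69.502 pc.
p = 1/d = 1/69.502 = 0.014388 arcsec = 14.388 mas.

14.39 mas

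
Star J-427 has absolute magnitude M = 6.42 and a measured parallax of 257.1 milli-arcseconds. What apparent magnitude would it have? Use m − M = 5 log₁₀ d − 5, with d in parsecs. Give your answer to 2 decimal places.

m = 4.37

d = 1/p = 1/0.2571″ = 3.8895 pc.
m − M = 5 log₁₀ d − 5 = 5 log₁₀(3.8895) − 5 = 2.9495 − 5 = -2.0505.
m = M + (m − M) = 6.42 + (-2.0505) = 4.37.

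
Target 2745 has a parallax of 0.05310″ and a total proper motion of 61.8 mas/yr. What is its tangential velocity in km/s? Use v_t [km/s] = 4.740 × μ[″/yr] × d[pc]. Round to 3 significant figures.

d = 1/p = 1/0.05310″ = 18.832 pc.
μ = 61.8 mas/yr = 0.0618 ″/yr.
v_t = 4.74 × μ × d = 4.74 × 0.0618 × 18.832 = 5.5165 km/s.

5.52 km/s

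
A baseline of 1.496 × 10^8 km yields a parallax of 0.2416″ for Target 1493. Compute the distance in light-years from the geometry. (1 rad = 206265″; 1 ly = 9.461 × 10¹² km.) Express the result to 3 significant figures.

13.5 ly

θ = 0.2416″ = 0.2416/206265 = 1.1713 × 10^-6 rad.
d = B/θ = (1.496 × 10^8) / (1.1713 × 10^-6) = 1.2772 × 10^14 km = (1.2772 × 10^14) / (9.461 × 10^12) ly = 13.5 ly.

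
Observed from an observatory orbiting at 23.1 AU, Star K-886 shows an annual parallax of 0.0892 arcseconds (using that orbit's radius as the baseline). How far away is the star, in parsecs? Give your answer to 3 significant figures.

With baseline B (in AU) and parallax p (in arcsec), d = B/p parsecs.
d = 23.1 / 0.0892 = 258.97 pc.

259 pc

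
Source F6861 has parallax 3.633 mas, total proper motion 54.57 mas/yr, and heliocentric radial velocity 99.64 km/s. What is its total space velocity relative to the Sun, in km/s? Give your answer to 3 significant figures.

d = 1/p = 1/0.003633″ = 275.25 pc.
μ = 54.57 mas/yr = 0.05457 ″/yr.
v_t = 4.740 μ d = 4.740 × 0.05457 × 275.25 = 71.197 km/s.
v = √(v_r² + v_t²) = √(99.64² + 71.197²) = √14997.1 = 122.46 km/s.

122 km/s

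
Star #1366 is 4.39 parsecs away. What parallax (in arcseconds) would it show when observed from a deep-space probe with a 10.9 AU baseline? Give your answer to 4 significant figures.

2.483 arcsec

p (arcsec) = B (AU) / d (pc).
p = 10.9 / 4.39 = 2.4829 arcsec.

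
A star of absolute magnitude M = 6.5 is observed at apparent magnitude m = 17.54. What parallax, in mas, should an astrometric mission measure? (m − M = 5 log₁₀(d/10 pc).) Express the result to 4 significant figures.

m − M = 17.54 − 6.5 = 11.04.
d = 10^((m−M)/5 + 1) = 10^3.208 = 1614.4 pc.
p = 1/d = 1/1614.4 = 0.00061943 arcsec = 0.61943 mas.

0.6194 mas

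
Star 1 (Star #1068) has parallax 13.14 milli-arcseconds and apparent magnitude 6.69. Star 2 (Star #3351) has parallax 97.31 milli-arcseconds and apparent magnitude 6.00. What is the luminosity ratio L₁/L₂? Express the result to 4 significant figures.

L₁/L₂ = 29.05

d₁ = 1/p₁ = 1/0.01314″ = 76.104 pc; d₂ = 1/p₂ = 1/0.09731″ = 10.276 pc.
M₁ = m₁ − 5 log₁₀ d₁ + 5 = 6.69 − 9.4070 + 5 = 2.2830.
M₂ = 6.00 − 5.0591 + 5 = 5.9409.
L₁/L₂ = 10^(0.4(M₂ − M₁)) = 10^(0.4 × 3.6579) = 10^1.46316 = 29.051.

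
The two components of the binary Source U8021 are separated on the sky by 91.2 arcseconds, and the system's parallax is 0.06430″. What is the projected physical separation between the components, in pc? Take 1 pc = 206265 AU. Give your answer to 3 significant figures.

0.00688 pc

d = 1/p = 1/0.06430″ = 15.552 pc.
At distance d (pc), an angle of θ arcsec spans θ·d AU: s = 91.2 × 15.552 = 1418.3 AU.
= 1418.3 / 206265 = 0.0068761 pc.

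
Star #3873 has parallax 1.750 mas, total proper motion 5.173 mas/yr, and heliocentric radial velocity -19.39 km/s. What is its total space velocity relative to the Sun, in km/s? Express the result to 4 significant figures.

d = 1/p = 1/0.001750″ = 571.43 pc.
μ = 5.173 mas/yr = 0.005173 ″/yr.
v_t = 4.740 μ d = 4.740 × 0.005173 × 571.43 = 14.011 km/s.
v = √(v_r² + v_t²) = √((-19.39)² + 14.011²) = √572.28 = 23.922 km/s.

23.92 km/s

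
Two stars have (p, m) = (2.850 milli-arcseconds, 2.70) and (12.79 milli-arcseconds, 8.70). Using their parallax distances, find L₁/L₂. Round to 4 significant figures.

L₁/L₂ = 5059

d₁ = 1/p₁ = 1/0.002850″ = 350.88 pc; d₂ = 1/p₂ = 1/0.01279″ = 78.186 pc.
M₁ = m₁ − 5 log₁₀ d₁ + 5 = 2.70 − 12.7258 + 5 = -5.0258.
M₂ = 8.70 − 9.4656 + 5 = 4.2344.
L₁/L₂ = 10^(0.4(M₂ − M₁)) = 10^(0.4 × 9.2602) = 10^3.70408 = 5059.2.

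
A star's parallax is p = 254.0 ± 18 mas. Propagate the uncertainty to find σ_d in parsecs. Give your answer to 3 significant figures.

d = 1/p, so σ_d = σ_p / p².
σ_d = 0.0180 / (0.2540)² = 0.0180 / 0.064516 = 0.279 pc.

0.279 pc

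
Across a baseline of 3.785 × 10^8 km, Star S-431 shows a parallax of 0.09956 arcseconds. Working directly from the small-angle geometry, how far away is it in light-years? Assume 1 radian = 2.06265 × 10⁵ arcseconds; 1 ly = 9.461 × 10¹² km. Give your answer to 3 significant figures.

θ = 0.09956″ = 0.09956/206265 = 4.8268 × 10^-7 rad.
d = B/θ = (3.785 × 10^8) / (4.8268 × 10^-7) = 7.8416 × 10^14 km = (7.8416 × 10^14) / (9.461 × 10^12) ly = 82.883 ly.

82.9 ly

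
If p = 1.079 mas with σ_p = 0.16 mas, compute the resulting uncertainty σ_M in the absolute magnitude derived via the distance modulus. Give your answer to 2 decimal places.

M = m − 5 log₁₀ d + 5 = m + 5 log₁₀ p + 5, so ∂M/∂p = 5/(p ln 10).
σ_M = (5/ln 10) · (σ_p/p) = 2.1715 × 0.16/1.079 = 2.1715 × 0.14829 = 0.32201.

σ_M = 0.32 mag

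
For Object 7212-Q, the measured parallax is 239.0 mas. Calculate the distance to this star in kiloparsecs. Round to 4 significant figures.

0.004184 kpc

p = 239.0 mas = 0.2390 arcsec.
d = 1/p = 1/0.2390 = 4.1841 pc.
= 0.0041841 kpc.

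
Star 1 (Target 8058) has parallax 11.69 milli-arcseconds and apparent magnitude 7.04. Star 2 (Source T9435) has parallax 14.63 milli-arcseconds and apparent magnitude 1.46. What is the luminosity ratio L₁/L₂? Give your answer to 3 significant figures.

L₁/L₂ = 0.00918

d₁ = 1/p₁ = 1/0.01169″ = 85.543 pc; d₂ = 1/p₂ = 1/0.01463″ = 68.353 pc.
M₁ = m₁ − 5 log₁₀ d₁ + 5 = 7.04 − 9.6609 + 5 = 2.3791.
M₂ = 1.46 − 9.1738 + 5 = -2.7138.
L₁/L₂ = 10^(0.4(M₂ − M₁)) = 10^(0.4 × (-5.0929)) = 10^(-2.03716) = 0.0091799.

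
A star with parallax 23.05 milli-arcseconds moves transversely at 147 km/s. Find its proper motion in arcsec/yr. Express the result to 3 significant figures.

0.715 arcsec/yr

d = 1/p = 1/0.02305″ = 43.384 pc.
μ = v_t / (4.74 d) = 147 / (4.74 × 43.384) = 147 / 205.64 = 0.71484 ″/yr.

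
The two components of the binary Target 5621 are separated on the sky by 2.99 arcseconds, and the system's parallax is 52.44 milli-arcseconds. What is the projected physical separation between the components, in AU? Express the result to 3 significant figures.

57.0 AU

d = 1/p = 1/0.05244″ = 19.069 pc.
At distance d (pc), an angle of θ arcsec spans θ·d AU: s = 2.99 × 19.069 = 57.016 AU.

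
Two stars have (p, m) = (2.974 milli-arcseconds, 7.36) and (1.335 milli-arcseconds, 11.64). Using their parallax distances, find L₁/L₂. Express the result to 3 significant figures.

d₁ = 1/p₁ = 1/0.002974″ = 336.25 pc; d₂ = 1/p₂ = 1/0.001335″ = 749.06 pc.
M₁ = m₁ − 5 log₁₀ d₁ + 5 = 7.36 − 12.6333 + 5 = -0.2733.
M₂ = 11.64 − 14.3726 + 5 = 2.2674.
L₁/L₂ = 10^(0.4(M₂ − M₁)) = 10^(0.4 × 2.5407) = 10^1.01628 = 10.382.

L₁/L₂ = 10.4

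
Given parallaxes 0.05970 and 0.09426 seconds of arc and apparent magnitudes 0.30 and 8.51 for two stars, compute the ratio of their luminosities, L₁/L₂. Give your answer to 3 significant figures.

L₁/L₂ = 4790

d₁ = 1/p₁ = 1/0.05970″ = 16.75 pc; d₂ = 1/p₂ = 1/0.09426″ = 10.609 pc.
M₁ = m₁ − 5 log₁₀ d₁ + 5 = 0.30 − 6.1201 + 5 = -0.8201.
M₂ = 8.51 − 5.1284 + 5 = 8.3816.
L₁/L₂ = 10^(0.4(M₂ − M₁)) = 10^(0.4 × 9.2017) = 10^3.68068 = 4793.8.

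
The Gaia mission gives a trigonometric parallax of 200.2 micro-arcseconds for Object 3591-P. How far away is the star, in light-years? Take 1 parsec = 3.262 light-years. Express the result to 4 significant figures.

16290 light years

p = 200.2 micro-arcseconds = 0.0002002 arcsec.
d = 1/p = 1/0.0002002 = 4995 pc.
In light-years: 4995 × 3.262 = 16294 ly.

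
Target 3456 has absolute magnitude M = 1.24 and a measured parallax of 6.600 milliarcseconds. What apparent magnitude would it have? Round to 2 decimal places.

m = 7.14

d = 1/p = 1/0.006600″ = 151.52 pc.
m − M = 5 log₁₀ d − 5 = 5 log₁₀(151.52) − 5 = 10.9023 − 5 = 5.9023.
m = M + (m − M) = 1.24 + 5.9023 = 7.14.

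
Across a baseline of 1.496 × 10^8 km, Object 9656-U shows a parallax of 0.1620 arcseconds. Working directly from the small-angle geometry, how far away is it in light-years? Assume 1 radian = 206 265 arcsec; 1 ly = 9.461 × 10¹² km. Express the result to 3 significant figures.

20.1 ly

θ = 0.1620″ = 0.1620/206265 = 7.8540 × 10^-7 rad.
d = B/θ = (1.496 × 10^8) / (7.8540 × 10^-7) = 1.9048 × 10^14 km = (1.9048 × 10^14) / (9.461 × 10^12) ly = 20.133 ly.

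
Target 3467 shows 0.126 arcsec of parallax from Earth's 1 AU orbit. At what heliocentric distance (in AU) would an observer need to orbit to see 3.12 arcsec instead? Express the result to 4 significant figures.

24.76 AU

Parallax scales linearly with baseline: p ∝ B, so B = p_target / p_Earth × 1 AU.
B = 3.12 / 0.126 = 24.762 AU.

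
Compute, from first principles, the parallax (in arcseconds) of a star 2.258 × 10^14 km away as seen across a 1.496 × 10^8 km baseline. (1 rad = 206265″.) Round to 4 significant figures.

θ ≈ B/d = (1.496 × 10^8) / (2.258 × 10^14) = 6.6253 × 10^-7 rad.
In arcseconds: 6.6253 × 10^-7 × 206265 = 0.13666″.

0.1367 arcsec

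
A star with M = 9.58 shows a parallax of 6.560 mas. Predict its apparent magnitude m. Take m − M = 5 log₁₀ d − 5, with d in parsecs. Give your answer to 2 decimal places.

m = 15.50

d = 1/p = 1/0.006560″ = 152.44 pc.
m − M = 5 log₁₀ d − 5 = 5 log₁₀(152.44) − 5 = 10.9155 − 5 = 5.9155.
m = M + (m − M) = 9.58 + 5.9155 = 15.50.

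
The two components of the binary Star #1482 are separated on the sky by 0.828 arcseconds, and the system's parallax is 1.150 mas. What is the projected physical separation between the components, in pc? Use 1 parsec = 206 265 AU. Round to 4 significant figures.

0.003491 pc

d = 1/p = 1/0.001150″ = 869.57 pc.
At distance d (pc), an angle of θ arcsec spans θ·d AU: s = 0.828 × 869.57 = 720 AU.
= 720 / 206265 = 0.0034907 pc.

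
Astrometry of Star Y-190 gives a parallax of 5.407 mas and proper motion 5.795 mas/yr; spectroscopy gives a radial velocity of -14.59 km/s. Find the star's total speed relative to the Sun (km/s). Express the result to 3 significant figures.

15.4 km/s

d = 1/p = 1/0.005407″ = 184.95 pc.
μ = 5.795 mas/yr = 0.005795 ″/yr.
v_t = 4.740 μ d = 4.740 × 0.005795 × 184.95 = 5.0803 km/s.
v = √(v_r² + v_t²) = √((-14.59)² + 5.0803²) = √238.678 = 15.449 km/s.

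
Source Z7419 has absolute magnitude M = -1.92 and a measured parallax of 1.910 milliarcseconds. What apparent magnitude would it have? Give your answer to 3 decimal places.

d = 1/p = 1/0.001910″ = 523.56 pc.
m − M = 5 log₁₀ d − 5 = 5 log₁₀(523.56) − 5 = 13.5948 − 5 = 8.5948.
m = M + (m − M) = -1.92 + 8.5948 = 6.675.

m = 6.675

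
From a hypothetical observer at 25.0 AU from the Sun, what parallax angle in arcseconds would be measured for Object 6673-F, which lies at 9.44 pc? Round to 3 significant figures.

2.65 arcsec

p (arcsec) = B (AU) / d (pc).
p = 25.0 / 9.44 = 2.6483 arcsec.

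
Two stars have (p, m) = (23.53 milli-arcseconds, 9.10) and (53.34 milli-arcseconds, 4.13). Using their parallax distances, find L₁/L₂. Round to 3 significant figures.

d₁ = 1/p₁ = 1/0.02353″ = 42.499 pc; d₂ = 1/p₂ = 1/0.05334″ = 18.748 pc.
M₁ = m₁ − 5 log₁₀ d₁ + 5 = 9.10 − 8.1419 + 5 = 5.9581.
M₂ = 4.13 − 6.3648 + 5 = 2.7652.
L₁/L₂ = 10^(0.4(M₂ − M₁)) = 10^(0.4 × (-3.1929)) = 10^(-1.27716) = 0.052825.

L₁/L₂ = 0.0528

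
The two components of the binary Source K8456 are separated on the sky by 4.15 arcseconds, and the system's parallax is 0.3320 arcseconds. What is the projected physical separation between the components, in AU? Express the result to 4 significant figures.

12.50 AU

d = 1/p = 1/0.3320″ = 3.012 pc.
At distance d (pc), an angle of θ arcsec spans θ·d AU: s = 4.15 × 3.012 = 12.5 AU.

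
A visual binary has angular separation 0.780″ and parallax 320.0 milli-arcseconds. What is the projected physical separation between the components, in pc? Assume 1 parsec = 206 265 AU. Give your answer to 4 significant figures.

d = 1/p = 1/0.3200″ = 3.125 pc.
At distance d (pc), an angle of θ arcsec spans θ·d AU: s = 0.780 × 3.125 = 2.4375 AU.
= 2.4375 / 206265 = 1.1817 × 10^-5 pc.

1.182 × 10^-5 pc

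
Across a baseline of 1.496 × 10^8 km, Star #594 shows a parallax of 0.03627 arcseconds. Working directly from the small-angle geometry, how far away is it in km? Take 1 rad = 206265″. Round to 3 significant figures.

8.51 × 10^14 km

θ = 0.03627″ = 0.03627/206265 = 1.7584 × 10^-7 rad.
d = B/θ = (1.496 × 10^8) / (1.7584 × 10^-7) = 8.5077 × 10^14 km.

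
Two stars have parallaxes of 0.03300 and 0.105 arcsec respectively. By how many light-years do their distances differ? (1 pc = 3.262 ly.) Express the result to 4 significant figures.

d_A = 1/0.03300″ = 30.303 pc; d_B = 1/0.1050″ = 9.5238 pc.
|d_B − d_A| = |9.5238 − 30.303| = 20.779 pc = 20.779 × 3.262 ly = 67.781 ly.

67.78 ly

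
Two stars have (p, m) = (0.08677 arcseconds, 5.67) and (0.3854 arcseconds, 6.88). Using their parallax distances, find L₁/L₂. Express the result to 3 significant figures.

d₁ = 1/p₁ = 1/0.08677″ = 11.525 pc; d₂ = 1/p₂ = 1/0.3854″ = 2.5947 pc.
M₁ = m₁ − 5 log₁₀ d₁ + 5 = 5.67 − 5.3082 + 5 = 5.3618.
M₂ = 6.88 − 2.0704 + 5 = 9.8096.
L₁/L₂ = 10^(0.4(M₂ − M₁)) = 10^(0.4 × 4.4478) = 10^1.77912 = 60.134.

L₁/L₂ = 60.1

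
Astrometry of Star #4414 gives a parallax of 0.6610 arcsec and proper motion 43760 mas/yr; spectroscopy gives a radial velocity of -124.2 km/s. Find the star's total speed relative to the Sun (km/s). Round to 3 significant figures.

d = 1/p = 1/0.6610″ = 1.5129 pc.
μ = 43760 mas/yr = 43.76 ″/yr.
v_t = 4.740 μ d = 4.740 × 43.76 × 1.5129 = 313.81 km/s.
v = √(v_r² + v_t²) = √((-124.2)² + 313.81²) = √113902 = 337.49 km/s.

337 km/s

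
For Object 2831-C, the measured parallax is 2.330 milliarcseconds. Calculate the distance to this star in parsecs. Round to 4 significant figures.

p = 2.330 milliarcseconds = 0.002330 arcsec.
d = 1/p = 1/0.002330 = 429.18 pc.

429.2 pc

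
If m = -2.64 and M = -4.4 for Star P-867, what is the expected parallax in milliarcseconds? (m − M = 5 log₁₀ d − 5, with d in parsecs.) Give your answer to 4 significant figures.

44.46 mas

m − M = -2.64 − (-4.4) = 1.76.
d = 10^((m−M)/5 + 1) = 10^1.352 = 22.491 pc.
p = 1/d = 1/22.491 = 0.044462 arcsec = 44.462 mas.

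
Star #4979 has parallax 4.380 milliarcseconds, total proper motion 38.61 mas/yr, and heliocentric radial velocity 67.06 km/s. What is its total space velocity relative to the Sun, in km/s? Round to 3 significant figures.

d = 1/p = 1/0.004380″ = 228.31 pc.
μ = 38.61 mas/yr = 0.03861 ″/yr.
v_t = 4.740 μ d = 4.740 × 0.03861 × 228.31 = 41.783 km/s.
v = √(v_r² + v_t²) = √(67.06² + 41.783²) = √6242.86 = 79.012 km/s.

79.0 km/s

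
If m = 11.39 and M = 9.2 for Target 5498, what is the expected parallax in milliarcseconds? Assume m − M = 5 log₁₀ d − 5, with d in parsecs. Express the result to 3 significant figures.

m − M = 11.39 − 9.2 = 2.19.
d = 10^((m−M)/5 + 1) = 10^1.438 = 27.416 pc.
p = 1/d = 1/27.416 = 0.036475 arcsec = 36.475 mas.

36.5 mas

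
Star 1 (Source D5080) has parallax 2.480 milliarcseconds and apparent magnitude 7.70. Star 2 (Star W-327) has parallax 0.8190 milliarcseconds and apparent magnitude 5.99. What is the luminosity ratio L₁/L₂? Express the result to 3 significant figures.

L₁/L₂ = 0.0226

d₁ = 1/p₁ = 1/0.002480″ = 403.23 pc; d₂ = 1/p₂ = 1/0.0008190″ = 1221 pc.
M₁ = m₁ − 5 log₁₀ d₁ + 5 = 7.70 − 13.0278 + 5 = -0.3278.
M₂ = 5.99 − 15.4336 + 5 = -4.4436.
L₁/L₂ = 10^(0.4(M₂ − M₁)) = 10^(0.4 × (-4.1158)) = 10^(-1.64632) = 0.022578.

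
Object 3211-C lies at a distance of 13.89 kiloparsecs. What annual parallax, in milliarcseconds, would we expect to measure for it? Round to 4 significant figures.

d = 13.89 kpc = 13890 pc.
p = 1/d = 1/13890 = 0.000071994 arcsec.
= 0.000071994 × 1000 = 0.071994 mas.

0.07199 mas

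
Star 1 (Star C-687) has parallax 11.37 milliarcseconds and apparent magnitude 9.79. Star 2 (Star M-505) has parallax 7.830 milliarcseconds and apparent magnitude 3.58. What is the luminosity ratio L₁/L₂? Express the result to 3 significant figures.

L₁/L₂ = 0.00156

d₁ = 1/p₁ = 1/0.01137″ = 87.951 pc; d₂ = 1/p₂ = 1/0.007830″ = 127.71 pc.
M₁ = m₁ − 5 log₁₀ d₁ + 5 = 9.79 − 9.7212 + 5 = 5.0688.
M₂ = 3.58 − 10.5311 + 5 = -1.9511.
L₁/L₂ = 10^(0.4(M₂ − M₁)) = 10^(0.4 × (-7.0199)) = 10^(-2.80796) = 0.0015561.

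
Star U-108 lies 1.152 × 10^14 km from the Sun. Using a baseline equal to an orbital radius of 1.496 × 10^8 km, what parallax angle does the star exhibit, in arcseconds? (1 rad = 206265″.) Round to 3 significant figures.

0.268 arcsec

θ ≈ B/d = (1.496 × 10^8) / (1.152 × 10^14) = 1.2986 × 10^-6 rad.
In arcseconds: 1.2986 × 10^-6 × 206265 = 0.26786″.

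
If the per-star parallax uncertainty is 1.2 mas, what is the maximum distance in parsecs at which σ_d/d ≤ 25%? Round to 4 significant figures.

σ_d/d = σ_p/p, so the condition is σ_p/p ≤ 0.25, i.e. p ≥ σ_p/0.25.
p_min = 1.2/0.25 = 4.8 mas = 0.0048 arcsec.
d_max = 1/p_min = 1/0.0048 = 208.33 pc.

208.3 pc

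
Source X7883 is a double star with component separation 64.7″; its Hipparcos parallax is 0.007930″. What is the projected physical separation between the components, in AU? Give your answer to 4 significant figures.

8159 AU

d = 1/p = 1/0.007930″ = 126.1 pc.
At distance d (pc), an angle of θ arcsec spans θ·d AU: s = 64.7 × 126.1 = 8158.7 AU.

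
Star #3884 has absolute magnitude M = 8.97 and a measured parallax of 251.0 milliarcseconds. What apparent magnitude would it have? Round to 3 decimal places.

d = 1/p = 1/0.2510″ = 3.9841 pc.
m − M = 5 log₁₀ d − 5 = 5 log₁₀(3.9841) − 5 = 3.0017 − 5 = -1.9983.
m = M + (m − M) = 8.97 + (-1.9983) = 6.972.

m = 6.972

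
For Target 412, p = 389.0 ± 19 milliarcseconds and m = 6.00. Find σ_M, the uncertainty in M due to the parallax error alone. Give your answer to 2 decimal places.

σ_M = 0.11 mag

M = m − 5 log₁₀ d + 5 = m + 5 log₁₀ p + 5, so ∂M/∂p = 5/(p ln 10).
σ_M = (5/ln 10) · (σ_p/p) = 2.1715 × 19/389.0 = 2.1715 × 0.048843 = 0.10606.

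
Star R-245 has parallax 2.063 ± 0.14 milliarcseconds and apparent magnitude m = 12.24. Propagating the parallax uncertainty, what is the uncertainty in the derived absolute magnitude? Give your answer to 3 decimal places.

M = m − 5 log₁₀ d + 5 = m + 5 log₁₀ p + 5, so ∂M/∂p = 5/(p ln 10).
σ_M = (5/ln 10) · (σ_p/p) = 2.1715 × 0.14/2.063 = 2.1715 × 0.067862 = 0.14736.

σ_M = 0.147 mag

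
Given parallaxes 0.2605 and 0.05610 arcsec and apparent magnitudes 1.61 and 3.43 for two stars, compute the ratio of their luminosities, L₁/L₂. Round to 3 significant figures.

d₁ = 1/p₁ = 1/0.2605″ = 3.8388 pc; d₂ = 1/p₂ = 1/0.05610″ = 17.825 pc.
M₁ = m₁ − 5 log₁₀ d₁ + 5 = 1.61 − 2.9210 + 5 = 3.6890.
M₂ = 3.43 − 6.2551 + 5 = 2.1749.
L₁/L₂ = 10^(0.4(M₂ − M₁)) = 10^(0.4 × (-1.5141)) = 10^(-0.60564) = 0.24795.

L₁/L₂ = 0.248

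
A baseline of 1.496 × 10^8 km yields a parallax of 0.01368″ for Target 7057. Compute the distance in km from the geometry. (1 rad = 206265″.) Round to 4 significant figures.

θ = 0.01368″ = 0.01368/206265 = 6.6322 × 10^-8 rad.
d = B/θ = (1.496 × 10^8) / (6.6322 × 10^-8) = 2.2557 × 10^15 km.

2.256 × 10^15 km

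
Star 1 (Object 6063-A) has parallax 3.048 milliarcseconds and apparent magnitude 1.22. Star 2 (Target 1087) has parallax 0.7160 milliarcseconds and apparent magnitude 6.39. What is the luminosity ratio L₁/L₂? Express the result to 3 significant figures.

d₁ = 1/p₁ = 1/0.003048″ = 328.08 pc; d₂ = 1/p₂ = 1/0.0007160″ = 1396.6 pc.
M₁ = m₁ − 5 log₁₀ d₁ + 5 = 1.22 − 12.5799 + 5 = -6.3599.
M₂ = 6.39 − 15.7254 + 5 = -4.3354.
L₁/L₂ = 10^(0.4(M₂ − M₁)) = 10^(0.4 × 2.0245) = 10^0.80980 = 6.4536.

L₁/L₂ = 6.45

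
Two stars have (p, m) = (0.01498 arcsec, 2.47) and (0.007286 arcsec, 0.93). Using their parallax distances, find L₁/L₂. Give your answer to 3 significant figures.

d₁ = 1/p₁ = 1/0.01498″ = 66.756 pc; d₂ = 1/p₂ = 1/0.007286″ = 137.25 pc.
M₁ = m₁ − 5 log₁₀ d₁ + 5 = 2.47 − 9.1225 + 5 = -1.6525.
M₂ = 0.93 − 10.6876 + 5 = -4.7576.
L₁/L₂ = 10^(0.4(M₂ − M₁)) = 10^(0.4 × (-3.1051)) = 10^(-1.24204) = 0.057274.

L₁/L₂ = 0.0573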